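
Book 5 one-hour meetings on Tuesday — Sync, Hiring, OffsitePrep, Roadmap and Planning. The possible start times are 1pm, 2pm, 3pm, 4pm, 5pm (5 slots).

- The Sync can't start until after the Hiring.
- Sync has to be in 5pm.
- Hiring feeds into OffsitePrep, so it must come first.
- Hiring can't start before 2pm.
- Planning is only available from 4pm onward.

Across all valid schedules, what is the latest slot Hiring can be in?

Hiring is available from 2pm; downstream work caps Hiring at 4pm.
Hiring at 4pm is achievable: Roadmap=1pm; Hiring=4pm; OffsitePrep=5pm; Sync=5pm; Planning=4pm.

4pm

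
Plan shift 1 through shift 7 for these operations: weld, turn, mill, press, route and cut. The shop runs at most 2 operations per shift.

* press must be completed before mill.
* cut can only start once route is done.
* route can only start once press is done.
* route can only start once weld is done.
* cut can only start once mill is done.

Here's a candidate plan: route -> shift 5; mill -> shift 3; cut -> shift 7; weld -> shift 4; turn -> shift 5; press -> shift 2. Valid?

The shop runs at most 2 operations per shift — holds.
route can only start once press is done — holds.
press must be completed before mill — holds.
route can only start once weld is done — holds.
cut can only start once route is done — holds.
cut can only start once mill is done — holds.

Yes, all constraints hold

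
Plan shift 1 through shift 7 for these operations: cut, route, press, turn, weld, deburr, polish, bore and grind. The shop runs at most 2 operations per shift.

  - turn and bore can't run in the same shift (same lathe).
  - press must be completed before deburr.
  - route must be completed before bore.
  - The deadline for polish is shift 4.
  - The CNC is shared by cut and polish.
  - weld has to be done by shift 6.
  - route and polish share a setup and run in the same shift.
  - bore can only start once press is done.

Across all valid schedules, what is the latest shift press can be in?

Downstream work caps press at shift 6.
press at shift 6 is achievable: bore in shift 7, weld in shift 2, cut in shift 2, route in shift 1, press in shift 6, polish in shift 1, deburr in shift 7, turn in shift 3, grind in shift 3.

shift 6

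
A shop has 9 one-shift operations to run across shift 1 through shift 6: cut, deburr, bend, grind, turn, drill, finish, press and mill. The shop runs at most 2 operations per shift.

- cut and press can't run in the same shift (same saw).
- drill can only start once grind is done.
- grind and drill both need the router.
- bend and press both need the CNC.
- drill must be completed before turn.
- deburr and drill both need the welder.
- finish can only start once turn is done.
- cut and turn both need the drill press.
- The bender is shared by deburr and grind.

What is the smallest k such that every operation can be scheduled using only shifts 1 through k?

The precedence chain requires at least 4 distinct shifts.
With at most 2 per shift and 9 operations, at least 5 shifts are needed.
5 works (last occupied shift: shift 5): for example cut=shift 1, bend=shift 2, grind=shift 1, mill=shift 5, press=shift 4, deburr=shift 3, finish=shift 4, drill=shift 2, turn=shift 3.

5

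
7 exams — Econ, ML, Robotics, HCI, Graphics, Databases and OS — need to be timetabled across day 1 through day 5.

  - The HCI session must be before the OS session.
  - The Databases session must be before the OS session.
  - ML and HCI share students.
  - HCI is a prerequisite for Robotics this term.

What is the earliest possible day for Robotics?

Precedence pushes Robotics to at least day 2.
Robotics at day 2 is achievable: OS=day 2; ML=day 2; Robotics=day 2; Databases=day 1; HCI=day 1; Graphics=day 1; Econ=day 1.

day 2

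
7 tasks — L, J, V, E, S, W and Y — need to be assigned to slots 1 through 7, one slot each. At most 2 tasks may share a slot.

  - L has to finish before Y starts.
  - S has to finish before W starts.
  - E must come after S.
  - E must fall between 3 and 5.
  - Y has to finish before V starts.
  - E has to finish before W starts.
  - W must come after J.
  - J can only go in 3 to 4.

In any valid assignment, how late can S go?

4

Downstream work caps S at 4.
S at 4 is achievable: Y -> 2; E -> 5; S -> 4; J -> 3; V -> 3; L -> 1; W -> 6.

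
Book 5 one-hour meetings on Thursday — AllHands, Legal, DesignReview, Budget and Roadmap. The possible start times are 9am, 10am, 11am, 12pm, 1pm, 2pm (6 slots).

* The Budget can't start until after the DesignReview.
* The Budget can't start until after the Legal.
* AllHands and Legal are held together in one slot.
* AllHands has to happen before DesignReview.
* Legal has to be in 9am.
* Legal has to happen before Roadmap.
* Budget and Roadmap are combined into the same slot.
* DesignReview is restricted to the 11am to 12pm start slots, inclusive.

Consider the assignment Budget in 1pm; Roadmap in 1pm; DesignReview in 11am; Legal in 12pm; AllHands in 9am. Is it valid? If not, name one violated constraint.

The Budget can't start until after the DesignReview — holds.
Budget and Roadmap are combined into the same slot — holds.
Legal has to be in 9am — violated.
AllHands has to happen before DesignReview — holds.
DesignReview is restricted to the 11am to 12pm start slots, inclusive — holds.
AllHands and Legal are held together in one slot — violated.
The Budget can't start until after the Legal — holds.
Legal has to happen before Roadmap — holds.

No. Legal has to be in 9am is not satisfied.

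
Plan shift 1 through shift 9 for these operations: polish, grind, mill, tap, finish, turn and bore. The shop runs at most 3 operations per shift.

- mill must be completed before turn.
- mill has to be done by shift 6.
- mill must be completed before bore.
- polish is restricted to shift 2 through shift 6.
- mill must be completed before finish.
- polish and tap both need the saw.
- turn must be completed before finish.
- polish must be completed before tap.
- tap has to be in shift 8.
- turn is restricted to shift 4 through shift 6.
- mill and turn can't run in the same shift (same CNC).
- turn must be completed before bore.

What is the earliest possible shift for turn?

shift 4

Turn is available from shift 4; turn's own window allows nothing later than shift 6.
turn at shift 4 is achievable: finish=shift 5; mill=shift 1; polish=shift 2; turn=shift 4; grind=shift 1; tap=shift 8; bore=shift 5.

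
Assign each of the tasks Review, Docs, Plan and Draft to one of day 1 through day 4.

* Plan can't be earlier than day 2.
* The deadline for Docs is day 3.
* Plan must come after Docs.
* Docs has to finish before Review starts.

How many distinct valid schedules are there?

56

Splitting on Review: it can be day 2 (12), day 3 (20), day 4 (24). Listing each branch's schedules as (Docs, Plan, Draft) by day number:
Review=day 2: (1,2,1) (1,2,2) (1,2,3) (1,2,4) (1,3,1) (1,3,2) (1,3,3) (1,3,4) (1,4,1) (1,4,2) (1,4,3) (1,4,4) — 12.
Review=day 3: (1,2,1) (1,2,2) (1,2,3) (1,2,4) (1,3,1) (1,3,2) (1,3,3) (1,3,4) (1,4,1) (1,4,2) (1,4,3) (1,4,4) (2,3,1) (2,3,2) (2,3,3) (2,3,4) (2,4,1) (2,4,2) (2,4,3) (2,4,4) — 20.
Review=day 4: (1,2,1) (1,2,2) (1,2,3) (1,2,4) (1,3,1) (1,3,2) (1,3,3) (1,3,4) (1,4,1) (1,4,2) (1,4,3) (1,4,4) (2,3,1) (2,3,2) (2,3,3) (2,3,4) (2,4,1) (2,4,2) (2,4,3) (2,4,4) (3,4,1) (3,4,2) (3,4,3) (3,4,4) — 24.
Summing: 12 + 20 + 24 = 56.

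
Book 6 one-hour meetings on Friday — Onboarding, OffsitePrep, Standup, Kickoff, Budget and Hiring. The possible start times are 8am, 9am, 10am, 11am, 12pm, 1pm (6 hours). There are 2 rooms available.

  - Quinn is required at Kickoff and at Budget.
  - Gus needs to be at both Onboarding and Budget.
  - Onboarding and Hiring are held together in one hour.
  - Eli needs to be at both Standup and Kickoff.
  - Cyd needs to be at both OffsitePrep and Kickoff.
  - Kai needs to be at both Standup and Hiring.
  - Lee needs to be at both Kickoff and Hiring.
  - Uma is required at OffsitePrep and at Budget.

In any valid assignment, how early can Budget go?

Budget at 8am is achievable: Standup -> 8am, Hiring -> 9am, Onboarding -> 9am, Budget -> 8am, OffsitePrep -> 10am, Kickoff -> 11am.

8am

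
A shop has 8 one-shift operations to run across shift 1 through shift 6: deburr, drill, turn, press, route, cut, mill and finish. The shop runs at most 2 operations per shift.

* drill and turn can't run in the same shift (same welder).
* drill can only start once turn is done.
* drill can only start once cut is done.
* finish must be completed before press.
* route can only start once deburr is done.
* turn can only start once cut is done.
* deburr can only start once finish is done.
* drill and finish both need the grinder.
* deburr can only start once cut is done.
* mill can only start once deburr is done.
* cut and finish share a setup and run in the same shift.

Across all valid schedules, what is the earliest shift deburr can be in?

shift 2

Precedence pushes deburr to at least shift 2; downstream work caps deburr at shift 5.
deburr at shift 2 is achievable: route -> shift 4; finish -> shift 1; mill -> shift 4; turn -> shift 2; press -> shift 3; deburr -> shift 2; drill -> shift 3; cut -> shift 1.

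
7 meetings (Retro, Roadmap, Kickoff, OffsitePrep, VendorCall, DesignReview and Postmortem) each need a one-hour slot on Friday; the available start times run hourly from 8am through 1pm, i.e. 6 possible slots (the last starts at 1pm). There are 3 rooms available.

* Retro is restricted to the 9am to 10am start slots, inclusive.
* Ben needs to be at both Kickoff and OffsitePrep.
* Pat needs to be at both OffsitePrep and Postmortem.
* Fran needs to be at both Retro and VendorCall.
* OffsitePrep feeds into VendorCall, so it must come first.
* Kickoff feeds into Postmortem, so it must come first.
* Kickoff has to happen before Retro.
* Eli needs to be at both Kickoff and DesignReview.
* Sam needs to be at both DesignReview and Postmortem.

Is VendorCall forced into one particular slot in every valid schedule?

No

VendorCall can be 9am (e.g. Roadmap=8am; Retro=10am; Kickoff=9am; Postmortem=10am; VendorCall=9am; DesignReview=8am; OffsitePrep=8am) or 10am (e.g. Kickoff -> 8am; DesignReview -> 9am; Postmortem -> 10am; Roadmap -> 8am; OffsitePrep -> 9am; Retro -> 9am; VendorCall -> 10am).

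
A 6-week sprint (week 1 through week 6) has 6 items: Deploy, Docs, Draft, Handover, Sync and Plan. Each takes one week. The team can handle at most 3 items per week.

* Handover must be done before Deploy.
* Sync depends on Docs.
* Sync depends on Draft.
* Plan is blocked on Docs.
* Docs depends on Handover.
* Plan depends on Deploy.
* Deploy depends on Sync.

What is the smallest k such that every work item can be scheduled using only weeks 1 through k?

5 weeks

The precedence chain requires at least 5 distinct weeks.
With at most 3 per week and 6 work items, at least 2 weeks are needed.
5 works (last occupied week: week 5): for example Deploy in week 4, Docs in week 2, Sync in week 3, Handover in week 1, Draft in week 1, Plan in week 5.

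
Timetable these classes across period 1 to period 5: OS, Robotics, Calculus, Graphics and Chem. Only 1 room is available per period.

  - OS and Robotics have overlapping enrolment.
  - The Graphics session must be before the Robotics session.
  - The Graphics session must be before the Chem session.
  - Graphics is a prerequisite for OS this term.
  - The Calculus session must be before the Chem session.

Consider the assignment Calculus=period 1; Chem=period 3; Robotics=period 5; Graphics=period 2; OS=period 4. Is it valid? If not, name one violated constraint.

Only 1 room is available per period — holds.
OS and Robotics have overlapping enrolment — holds.
The Graphics session must be before the Chem session — holds.
Graphics is a prerequisite for OS this term — holds.
The Graphics session must be before the Robotics session — holds.
The Calculus session must be before the Chem session — holds.

Yes, all constraints hold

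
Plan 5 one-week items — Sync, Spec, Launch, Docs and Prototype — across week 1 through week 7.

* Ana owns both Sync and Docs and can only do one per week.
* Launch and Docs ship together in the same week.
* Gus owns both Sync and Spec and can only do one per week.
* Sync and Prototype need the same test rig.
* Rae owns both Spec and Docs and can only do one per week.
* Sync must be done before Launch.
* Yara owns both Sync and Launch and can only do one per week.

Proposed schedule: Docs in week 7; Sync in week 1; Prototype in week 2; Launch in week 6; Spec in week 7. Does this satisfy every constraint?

Ana owns both Sync and Docs and can only do one per week — holds.
Rae owns both Spec and Docs and can only do one per week — violated.
Launch and Docs ship together in the same week — violated.
Yara owns both Sync and Launch and can only do one per week — holds.
Sync and Prototype need the same test rig — holds.
Gus owns both Sync and Spec and can only do one per week — holds.
Sync must be done before Launch — holds.

No. Launch and Docs ship together in the same week is not satisfied.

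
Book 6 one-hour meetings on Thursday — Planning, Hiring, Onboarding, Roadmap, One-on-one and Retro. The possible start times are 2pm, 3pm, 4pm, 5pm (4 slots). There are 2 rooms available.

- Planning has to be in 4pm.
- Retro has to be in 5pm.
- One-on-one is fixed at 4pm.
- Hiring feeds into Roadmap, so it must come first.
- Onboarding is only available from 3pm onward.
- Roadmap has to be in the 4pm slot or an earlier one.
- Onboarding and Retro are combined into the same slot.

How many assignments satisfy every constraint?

1

Enumerating: Roadmap -> 3pm, Retro -> 5pm, Onboarding -> 5pm, Hiring -> 2pm, One-on-one -> 4pm, Planning -> 4pm.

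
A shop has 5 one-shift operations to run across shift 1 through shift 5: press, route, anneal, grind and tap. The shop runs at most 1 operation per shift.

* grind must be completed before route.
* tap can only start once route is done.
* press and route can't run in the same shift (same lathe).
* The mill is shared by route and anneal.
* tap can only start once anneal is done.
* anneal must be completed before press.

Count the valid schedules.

Splitting on press: it can be shift 2 (1), shift 3 (2), shift 4 (3), shift 5 (3). Listing each branch's schedules as (route, anneal, grind, tap) by shift number:
press=shift 2: (4,1,3,5) — 1.
press=shift 3: (4,1,2,5) (4,2,1,5) — 2.
press=shift 4: (2,3,1,5) (3,1,2,5) (3,2,1,5) — 3.
press=shift 5: (2,3,1,4) (3,1,2,4) (3,2,1,4) — 3.
Summing: 1 + 2 + 3 + 3 = 9.

9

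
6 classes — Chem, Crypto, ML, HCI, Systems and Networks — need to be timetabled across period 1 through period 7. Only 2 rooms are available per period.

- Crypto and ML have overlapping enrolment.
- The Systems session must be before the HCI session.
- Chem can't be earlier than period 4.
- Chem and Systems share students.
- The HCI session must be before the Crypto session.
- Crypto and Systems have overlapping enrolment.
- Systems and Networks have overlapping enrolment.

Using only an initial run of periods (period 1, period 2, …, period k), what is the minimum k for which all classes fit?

The precedence chain requires at least 3 distinct periods.
With at most 2 per period and 6 classes, at least 3 periods are needed.
Chem can't be placed before period 4, so the schedule must run through at least period 4.
4 works (last occupied period: period 4): for example HCI -> period 2; Chem -> period 4; ML -> period 1; Networks -> period 2; Crypto -> period 3; Systems -> period 1.

4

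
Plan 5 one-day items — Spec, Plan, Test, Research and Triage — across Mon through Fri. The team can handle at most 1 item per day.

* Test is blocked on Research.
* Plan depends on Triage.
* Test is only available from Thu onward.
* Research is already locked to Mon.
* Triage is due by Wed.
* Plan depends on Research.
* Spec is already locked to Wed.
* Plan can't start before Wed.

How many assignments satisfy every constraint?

Enumerating: Plan=Fri, Triage=Tue, Test=Thu, Spec=Wed, Research=Mon | Test=Fri, Research=Mon, Plan=Thu, Triage=Tue, Spec=Wed.

2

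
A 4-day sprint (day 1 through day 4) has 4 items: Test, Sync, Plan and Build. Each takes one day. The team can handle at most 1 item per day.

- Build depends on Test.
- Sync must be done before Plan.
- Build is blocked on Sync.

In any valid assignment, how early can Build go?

day 3

Precedence pushes Build to at least day 2.
Build at day 3 is achievable: Test=day 2; Sync=day 1; Plan=day 4; Build=day 3.
Nothing earlier works — the capacity limit rule out every day before day 3.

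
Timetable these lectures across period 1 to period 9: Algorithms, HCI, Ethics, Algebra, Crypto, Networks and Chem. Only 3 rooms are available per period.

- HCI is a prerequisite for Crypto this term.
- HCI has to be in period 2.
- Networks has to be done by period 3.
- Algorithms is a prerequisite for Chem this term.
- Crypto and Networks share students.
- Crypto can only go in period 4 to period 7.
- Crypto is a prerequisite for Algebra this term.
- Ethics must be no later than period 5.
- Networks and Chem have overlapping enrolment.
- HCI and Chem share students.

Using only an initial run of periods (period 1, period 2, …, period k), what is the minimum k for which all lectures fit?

5

The precedence chain requires at least 3 distinct periods.
With at most 3 per period and 7 lectures, at least 3 periods are needed.
Propagating the time windows through the other constraints, Algebra can't land before period 5, so the schedule must run through at least period 5.
5 works (last occupied period: period 5): for example Ethics -> period 1, Algebra -> period 5, Algorithms -> period 1, Chem -> period 3, HCI -> period 2, Networks -> period 1, Crypto -> period 4.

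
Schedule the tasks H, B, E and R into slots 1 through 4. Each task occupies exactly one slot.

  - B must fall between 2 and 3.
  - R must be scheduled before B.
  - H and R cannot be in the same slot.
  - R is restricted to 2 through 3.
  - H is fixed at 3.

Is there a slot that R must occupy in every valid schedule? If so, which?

2

R's window is 2–3.
H is fixed at 3, and R can't share a slot with H.
So R must be 2.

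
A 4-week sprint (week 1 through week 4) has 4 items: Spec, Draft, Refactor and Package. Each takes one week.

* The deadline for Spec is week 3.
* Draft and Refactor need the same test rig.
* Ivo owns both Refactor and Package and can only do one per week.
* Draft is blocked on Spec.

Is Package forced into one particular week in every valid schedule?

Package can be week 1 (e.g. Refactor=week 3, Spec=week 1, Package=week 1, Draft=week 2) or week 2 (e.g. Refactor in week 1, Package in week 2, Draft in week 2, Spec in week 1).

No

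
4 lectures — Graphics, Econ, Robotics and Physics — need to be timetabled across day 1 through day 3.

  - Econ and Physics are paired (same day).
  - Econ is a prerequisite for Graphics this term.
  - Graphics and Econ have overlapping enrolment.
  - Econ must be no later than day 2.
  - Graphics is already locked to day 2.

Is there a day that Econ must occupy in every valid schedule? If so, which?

Econ's window is day 1–day 2.
Graphics is fixed at day 2, and Econ can't share a day with Graphics.
So Econ must be day 1.

day 1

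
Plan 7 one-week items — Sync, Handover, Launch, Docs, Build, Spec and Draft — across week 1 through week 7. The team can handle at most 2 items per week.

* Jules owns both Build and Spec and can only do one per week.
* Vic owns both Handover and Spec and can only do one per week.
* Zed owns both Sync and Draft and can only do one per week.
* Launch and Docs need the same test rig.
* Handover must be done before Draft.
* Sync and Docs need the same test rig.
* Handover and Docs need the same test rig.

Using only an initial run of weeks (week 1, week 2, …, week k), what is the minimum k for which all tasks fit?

4 weeks

The precedence chain requires at least 2 distinct weeks.
With at most 2 per week and 7 tasks, at least 4 weeks are needed.
4 works (last occupied week: week 4): for example Docs in week 3, Build in week 3, Launch in week 2, Spec in week 4, Draft in week 2, Sync in week 1, Handover in week 1.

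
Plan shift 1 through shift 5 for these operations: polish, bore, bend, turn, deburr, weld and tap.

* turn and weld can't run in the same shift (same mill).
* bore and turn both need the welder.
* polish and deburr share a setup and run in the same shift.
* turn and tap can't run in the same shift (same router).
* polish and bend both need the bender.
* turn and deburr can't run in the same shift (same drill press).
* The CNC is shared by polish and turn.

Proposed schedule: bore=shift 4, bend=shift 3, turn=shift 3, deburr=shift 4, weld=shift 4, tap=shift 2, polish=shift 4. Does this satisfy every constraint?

turn and deburr can't run in the same shift (same drill press) — holds.
polish and deburr share a setup and run in the same shift — holds.
turn and weld can't run in the same shift (same mill) — holds.
turn and tap can't run in the same shift (same router) — holds.
bore and turn both need the welder — holds.
polish and bend both need the bender — holds.
The CNC is shared by polish and turn — holds.

Valid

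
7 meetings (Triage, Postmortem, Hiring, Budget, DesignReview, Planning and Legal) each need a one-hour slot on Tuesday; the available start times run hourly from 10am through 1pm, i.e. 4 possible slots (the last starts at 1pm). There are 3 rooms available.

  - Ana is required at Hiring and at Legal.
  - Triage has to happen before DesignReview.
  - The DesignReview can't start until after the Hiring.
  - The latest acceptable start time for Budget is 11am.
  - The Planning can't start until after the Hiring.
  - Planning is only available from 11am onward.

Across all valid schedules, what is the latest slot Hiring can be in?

Downstream work caps Hiring at 12pm.
Hiring at 12pm is achievable: Planning in 1pm, Triage in 10am, Postmortem in 10am, Legal in 11am, Budget in 10am, DesignReview in 1pm, Hiring in 12pm.

12pm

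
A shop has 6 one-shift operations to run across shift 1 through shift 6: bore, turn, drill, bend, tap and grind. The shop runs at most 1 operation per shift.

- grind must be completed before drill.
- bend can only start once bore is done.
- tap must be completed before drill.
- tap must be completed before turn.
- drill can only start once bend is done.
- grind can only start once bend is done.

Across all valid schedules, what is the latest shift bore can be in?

shift 3

Downstream work caps bore at shift 3.
bore at shift 3 is achievable: drill in shift 6, grind in shift 5, bend in shift 4, tap in shift 1, turn in shift 2, bore in shift 3.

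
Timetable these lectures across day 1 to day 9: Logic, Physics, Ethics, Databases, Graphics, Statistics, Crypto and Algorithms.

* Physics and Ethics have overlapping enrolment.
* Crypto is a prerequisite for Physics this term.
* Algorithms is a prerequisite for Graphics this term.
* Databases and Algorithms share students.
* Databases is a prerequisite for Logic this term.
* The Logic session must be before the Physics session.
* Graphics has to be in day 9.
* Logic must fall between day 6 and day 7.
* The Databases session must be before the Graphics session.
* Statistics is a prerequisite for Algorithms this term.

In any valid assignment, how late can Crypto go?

Downstream work caps Crypto at day 8.
Crypto at day 8 is achievable: Algorithms in day 2; Ethics in day 1; Logic in day 6; Statistics in day 1; Graphics in day 9; Crypto in day 8; Databases in day 1; Physics in day 9.

day 8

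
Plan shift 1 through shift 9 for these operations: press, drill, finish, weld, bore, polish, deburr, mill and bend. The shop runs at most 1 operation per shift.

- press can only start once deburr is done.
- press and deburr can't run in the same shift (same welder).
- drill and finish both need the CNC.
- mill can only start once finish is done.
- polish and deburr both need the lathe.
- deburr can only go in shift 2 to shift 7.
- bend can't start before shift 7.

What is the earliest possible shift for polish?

polish at shift 1 is achievable: deburr in shift 2; drill in shift 6; finish in shift 4; polish in shift 1; press in shift 3; weld in shift 8; bend in shift 7; mill in shift 5; bore in shift 9.

shift 1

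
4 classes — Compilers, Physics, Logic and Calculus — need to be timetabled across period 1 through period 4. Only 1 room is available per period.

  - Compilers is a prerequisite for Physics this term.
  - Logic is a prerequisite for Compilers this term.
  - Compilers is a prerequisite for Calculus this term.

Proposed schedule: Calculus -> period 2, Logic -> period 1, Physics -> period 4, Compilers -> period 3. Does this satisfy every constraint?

No. Compilers is a prerequisite for Calculus this term is not satisfied.

Compilers is a prerequisite for Calculus this term — violated.
Logic is a prerequisite for Compilers this term — holds.
Only 1 room is available per period — holds.
Compilers is a prerequisite for Physics this term — holds.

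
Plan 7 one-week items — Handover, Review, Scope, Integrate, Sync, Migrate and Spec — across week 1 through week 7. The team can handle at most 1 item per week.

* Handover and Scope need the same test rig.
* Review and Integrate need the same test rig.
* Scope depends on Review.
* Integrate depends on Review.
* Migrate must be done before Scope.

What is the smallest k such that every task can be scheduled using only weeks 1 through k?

The precedence chain requires at least 2 distinct weeks.
With at most 1 per week and 7 tasks, at least 7 weeks are needed.
7 works (last occupied week: week 7): for example Sync -> week 6, Scope -> week 3, Integrate -> week 4, Review -> week 1, Handover -> week 5, Migrate -> week 2, Spec -> week 7.

7 weeks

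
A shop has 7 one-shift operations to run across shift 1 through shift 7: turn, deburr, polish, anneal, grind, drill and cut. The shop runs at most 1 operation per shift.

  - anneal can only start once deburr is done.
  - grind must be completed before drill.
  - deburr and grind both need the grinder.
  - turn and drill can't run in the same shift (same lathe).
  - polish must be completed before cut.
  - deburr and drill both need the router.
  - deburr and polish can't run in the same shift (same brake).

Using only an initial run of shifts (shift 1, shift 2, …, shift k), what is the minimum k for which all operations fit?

The precedence chain requires at least 2 distinct shifts.
With at most 1 per shift and 7 operations, at least 7 shifts are needed.
7 works (last occupied shift: shift 7): for example cut -> shift 6, polish -> shift 2, deburr -> shift 1, turn -> shift 7, anneal -> shift 3, grind -> shift 4, drill -> shift 5.

7 shifts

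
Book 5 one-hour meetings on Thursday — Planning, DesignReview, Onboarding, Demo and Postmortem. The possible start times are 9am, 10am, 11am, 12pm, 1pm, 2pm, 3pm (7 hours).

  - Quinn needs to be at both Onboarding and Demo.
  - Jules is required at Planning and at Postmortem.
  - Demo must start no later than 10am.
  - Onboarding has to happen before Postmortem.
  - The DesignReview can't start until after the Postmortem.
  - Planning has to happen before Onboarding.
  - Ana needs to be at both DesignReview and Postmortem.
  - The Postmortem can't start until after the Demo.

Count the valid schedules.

Splitting on Planning: it can be 9am (30), 10am (20), 11am (8), 12pm (2). Listing each branch's schedules as (DesignReview, Onboarding, Demo, Postmortem):
Planning=9am: (12pm,10am,9am,11am) (1pm,10am,9am,11am) (1pm,10am,9am,12pm) (1pm,11am,9am,12pm) (1pm,11am,10am,12pm) (2pm,10am,9am,11am) (2pm,10am,9am,12pm) (2pm,10am,9am,1pm) (2pm,11am,9am,12pm) (2pm,11am,9am,1pm) (2pm,11am,10am,12pm) (2pm,11am,10am,1pm) (2pm,12pm,9am,1pm) (2pm,12pm,10am,1pm) (3pm,10am,9am,11am) (3pm,10am,9am,12pm) (3pm,10am,9am,1pm) (3pm,10am,9am,2pm) (3pm,11am,9am,12pm) (3pm,11am,9am,1pm) (3pm,11am,9am,2pm) (3pm,11am,10am,12pm) (3pm,11am,10am,1pm) (3pm,11am,10am,2pm) (3pm,12pm,9am,1pm) (3pm,12pm,9am,2pm) (3pm,12pm,10am,1pm) (3pm,12pm,10am,2pm) (3pm,1pm,9am,2pm) (3pm,1pm,10am,2pm) — 30.
Planning=10am: (1pm,11am,9am,12pm) (1pm,11am,10am,12pm) (2pm,11am,9am,12pm) (2pm,11am,9am,1pm) (2pm,11am,10am,12pm) (2pm,11am,10am,1pm) (2pm,12pm,9am,1pm) (2pm,12pm,10am,1pm) (3pm,11am,9am,12pm) (3pm,11am,9am,1pm) (3pm,11am,9am,2pm) (3pm,11am,10am,12pm) (3pm,11am,10am,1pm) (3pm,11am,10am,2pm) (3pm,12pm,9am,1pm) (3pm,12pm,9am,2pm) (3pm,12pm,10am,1pm) (3pm,12pm,10am,2pm) (3pm,1pm,9am,2pm) (3pm,1pm,10am,2pm) — 20.
Planning=11am: (2pm,12pm,9am,1pm) (2pm,12pm,10am,1pm) (3pm,12pm,9am,1pm) (3pm,12pm,9am,2pm) (3pm,12pm,10am,1pm) (3pm,12pm,10am,2pm) (3pm,1pm,9am,2pm) (3pm,1pm,10am,2pm) — 8.
Planning=12pm: (3pm,1pm,9am,2pm) (3pm,1pm,10am,2pm) — 2.
Summing: 30 + 20 + 8 + 2 = 60.

60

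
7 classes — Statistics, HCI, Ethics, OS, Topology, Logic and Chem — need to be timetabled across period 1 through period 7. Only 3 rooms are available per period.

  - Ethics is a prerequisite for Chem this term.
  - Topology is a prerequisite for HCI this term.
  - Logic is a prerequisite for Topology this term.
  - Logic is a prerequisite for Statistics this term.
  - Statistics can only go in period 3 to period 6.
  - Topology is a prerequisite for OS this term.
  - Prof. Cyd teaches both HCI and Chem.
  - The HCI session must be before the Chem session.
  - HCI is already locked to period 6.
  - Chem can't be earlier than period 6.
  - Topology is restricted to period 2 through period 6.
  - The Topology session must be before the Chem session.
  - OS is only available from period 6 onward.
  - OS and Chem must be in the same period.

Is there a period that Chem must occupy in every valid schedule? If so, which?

Chem's window is period 6–period 7.
HCI is fixed at period 6, and Chem can't share a period with HCI.
So Chem must be period 7.

period 7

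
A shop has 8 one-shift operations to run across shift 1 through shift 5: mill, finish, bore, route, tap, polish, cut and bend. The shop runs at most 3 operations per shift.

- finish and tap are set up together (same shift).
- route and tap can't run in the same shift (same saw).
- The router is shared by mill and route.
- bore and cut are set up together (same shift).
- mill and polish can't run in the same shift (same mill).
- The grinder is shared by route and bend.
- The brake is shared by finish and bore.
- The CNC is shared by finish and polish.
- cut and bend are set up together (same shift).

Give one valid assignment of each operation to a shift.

polish=shift 3, mill=shift 1, finish=shift 1, bend=shift 2, route=shift 3, bore=shift 2, tap=shift 1, cut=shift 2

Checking: mill(shift 1) != route(shift 3); finish(shift 1) != polish(shift 3); mill(shift 1) != polish(shift 3); finish(shift 1) != bore(shift 2); route(shift 3) != bend(shift 2); route(shift 3) != tap(shift 1); finish = tap = shift 1; cut = bend = shift 2; bore = cut = shift 2; max 3 per shift (cap 3).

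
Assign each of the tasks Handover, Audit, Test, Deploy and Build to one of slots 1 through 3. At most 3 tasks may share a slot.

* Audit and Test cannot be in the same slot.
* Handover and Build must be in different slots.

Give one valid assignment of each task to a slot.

Test -> 2, Handover -> 1, Audit -> 1, Build -> 2, Deploy -> 1

Checking: Audit(1) != Test(2); Handover(1) != Build(2); max 3 per slot (cap 3).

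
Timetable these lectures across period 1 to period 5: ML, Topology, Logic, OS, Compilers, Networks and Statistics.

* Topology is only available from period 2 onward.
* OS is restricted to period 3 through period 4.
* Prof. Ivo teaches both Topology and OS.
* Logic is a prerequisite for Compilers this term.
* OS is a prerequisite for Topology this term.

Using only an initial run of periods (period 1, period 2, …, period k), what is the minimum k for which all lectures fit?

4

The precedence chain requires at least 2 distinct periods.
Propagating the time windows through the other constraints, Topology can't land before period 4, so the schedule must run through at least period 4.
4 works (last occupied period: period 4): for example Statistics in period 1, Topology in period 4, Networks in period 1, Logic in period 1, Compilers in period 2, ML in period 1, OS in period 3.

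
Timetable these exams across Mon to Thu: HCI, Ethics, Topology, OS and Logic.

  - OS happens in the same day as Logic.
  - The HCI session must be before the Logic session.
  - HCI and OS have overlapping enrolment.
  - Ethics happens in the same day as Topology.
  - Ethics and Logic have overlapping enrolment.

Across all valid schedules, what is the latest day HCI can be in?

Downstream work caps HCI at Wed.
HCI at Wed is achievable: OS -> Thu; HCI -> Wed; Logic -> Thu; Ethics -> Mon; Topology -> Mon.

Wed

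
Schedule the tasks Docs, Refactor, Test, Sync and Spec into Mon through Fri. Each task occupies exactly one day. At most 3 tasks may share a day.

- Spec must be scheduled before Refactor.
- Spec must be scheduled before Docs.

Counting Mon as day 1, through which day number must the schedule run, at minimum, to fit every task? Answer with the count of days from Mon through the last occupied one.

The precedence chain requires at least 2 distinct days.
With at most 3 per day and 5 tasks, at least 2 days are needed.
2 works (last occupied day: Tue): for example Test=Mon, Refactor=Tue, Spec=Mon, Sync=Mon, Docs=Tue.

2 days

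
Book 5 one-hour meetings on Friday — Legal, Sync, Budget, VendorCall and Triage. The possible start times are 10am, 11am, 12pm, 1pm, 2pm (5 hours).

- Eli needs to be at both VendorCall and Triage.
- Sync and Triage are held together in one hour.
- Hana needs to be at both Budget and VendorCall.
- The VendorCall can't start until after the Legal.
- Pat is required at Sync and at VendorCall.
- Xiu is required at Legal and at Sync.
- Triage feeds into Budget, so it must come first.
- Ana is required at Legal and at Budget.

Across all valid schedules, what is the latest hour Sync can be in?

Sync must be in the same hour as Triage, which can't be after 1pm, so Sync is at most 1pm.
Sync at 1pm is achievable: VendorCall -> 11am, Budget -> 2pm, Sync -> 1pm, Legal -> 10am, Triage -> 1pm.

1pm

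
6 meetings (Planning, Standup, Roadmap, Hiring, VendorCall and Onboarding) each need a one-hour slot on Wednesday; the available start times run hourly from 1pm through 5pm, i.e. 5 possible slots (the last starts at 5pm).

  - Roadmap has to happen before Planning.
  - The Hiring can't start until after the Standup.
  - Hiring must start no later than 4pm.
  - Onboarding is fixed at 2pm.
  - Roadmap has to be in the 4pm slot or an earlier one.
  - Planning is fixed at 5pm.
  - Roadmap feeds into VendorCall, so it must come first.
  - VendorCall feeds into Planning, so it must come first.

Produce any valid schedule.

Roadmap in 1pm, Hiring in 2pm, VendorCall in 2pm, Standup in 1pm, Onboarding in 2pm, Planning in 5pm

Checking: Roadmap(1pm) before VendorCall(2pm); VendorCall(2pm) before Planning(5pm); Standup(1pm) before Hiring(2pm); Roadmap(1pm) before Planning(5pm); Roadmap=1pm in [1pm,4pm]; Onboarding=2pm in [2pm,2pm]; Hiring=2pm in [1pm,4pm]; Planning=5pm in [5pm,5pm].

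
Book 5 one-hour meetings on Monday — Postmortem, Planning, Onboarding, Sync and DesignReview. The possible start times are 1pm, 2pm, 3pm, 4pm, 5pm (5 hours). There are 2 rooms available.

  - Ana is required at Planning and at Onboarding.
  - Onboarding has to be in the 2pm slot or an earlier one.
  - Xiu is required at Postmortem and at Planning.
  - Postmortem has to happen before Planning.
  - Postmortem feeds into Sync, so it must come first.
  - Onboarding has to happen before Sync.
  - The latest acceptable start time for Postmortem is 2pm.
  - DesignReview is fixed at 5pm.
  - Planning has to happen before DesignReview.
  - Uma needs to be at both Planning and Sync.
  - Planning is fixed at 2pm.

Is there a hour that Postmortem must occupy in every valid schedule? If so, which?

1pm

Postmortem's window is 1pm–2pm.
Planning is fixed at 2pm, and Postmortem can't share a hour with Planning.
So Postmortem must be 1pm.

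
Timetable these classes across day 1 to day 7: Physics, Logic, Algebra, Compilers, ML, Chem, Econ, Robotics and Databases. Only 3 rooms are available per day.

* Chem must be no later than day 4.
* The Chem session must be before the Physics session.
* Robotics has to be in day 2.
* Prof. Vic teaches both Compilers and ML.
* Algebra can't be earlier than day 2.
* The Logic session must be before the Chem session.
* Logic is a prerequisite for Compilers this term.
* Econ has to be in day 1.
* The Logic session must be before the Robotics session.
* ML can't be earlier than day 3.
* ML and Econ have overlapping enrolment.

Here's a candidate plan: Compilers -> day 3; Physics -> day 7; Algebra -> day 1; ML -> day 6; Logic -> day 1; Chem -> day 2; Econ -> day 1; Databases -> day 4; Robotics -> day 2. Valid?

The Chem session must be before the Physics session — holds.
The Logic session must be before the Chem session — holds.
Prof. Vic teaches both Compilers and ML — holds.
ML can't be earlier than day 3 — holds.
Only 3 rooms are available per day — holds.
Robotics has to be in day 2 — holds.
The Logic session must be before the Robotics session — holds.
Algebra can't be earlier than day 2 — violated.
ML and Econ have overlapping enrolment — holds.
Logic is a prerequisite for Compilers this term — holds.
Econ has to be in day 1 — holds.
Chem must be no later than day 4 — holds.

No — it violates: Algebra can't be earlier than day 2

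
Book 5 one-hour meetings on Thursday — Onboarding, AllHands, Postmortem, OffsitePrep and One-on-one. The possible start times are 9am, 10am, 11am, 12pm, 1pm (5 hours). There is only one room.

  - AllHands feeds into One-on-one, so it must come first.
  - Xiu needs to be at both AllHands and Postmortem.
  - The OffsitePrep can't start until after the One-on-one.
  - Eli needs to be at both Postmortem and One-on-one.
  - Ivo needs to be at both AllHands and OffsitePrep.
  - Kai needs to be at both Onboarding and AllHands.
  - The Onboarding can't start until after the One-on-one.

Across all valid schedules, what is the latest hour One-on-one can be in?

Precedence pushes One-on-one to at least 10am; downstream work caps One-on-one at 12pm.
One-on-one at 11am is achievable: OffsitePrep=1pm, Postmortem=10am, Onboarding=12pm, One-on-one=11am, AllHands=9am.
Nothing later works — the conflict and capacity constraints rule out every hour after 11am.

11am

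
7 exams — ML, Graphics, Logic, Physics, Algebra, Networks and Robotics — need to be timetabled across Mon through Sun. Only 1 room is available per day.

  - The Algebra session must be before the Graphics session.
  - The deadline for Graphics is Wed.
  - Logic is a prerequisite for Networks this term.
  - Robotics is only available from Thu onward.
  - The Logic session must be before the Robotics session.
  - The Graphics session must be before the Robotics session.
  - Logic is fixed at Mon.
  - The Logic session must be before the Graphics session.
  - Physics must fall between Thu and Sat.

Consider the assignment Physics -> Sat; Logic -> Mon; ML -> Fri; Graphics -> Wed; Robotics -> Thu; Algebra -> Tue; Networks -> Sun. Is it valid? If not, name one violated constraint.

Yes

Logic is a prerequisite for Networks this term — holds.
Physics must fall between Thu and Sat — holds.
Only 1 room is available per day — holds.
The Logic session must be before the Graphics session — holds.
The Graphics session must be before the Robotics session — holds.
Robotics is only available from Thu onward — holds.
Logic is fixed at Mon — holds.
The Logic session must be before the Robotics session — holds.
The deadline for Graphics is Wed — holds.
The Algebra session must be before the Graphics session — holds.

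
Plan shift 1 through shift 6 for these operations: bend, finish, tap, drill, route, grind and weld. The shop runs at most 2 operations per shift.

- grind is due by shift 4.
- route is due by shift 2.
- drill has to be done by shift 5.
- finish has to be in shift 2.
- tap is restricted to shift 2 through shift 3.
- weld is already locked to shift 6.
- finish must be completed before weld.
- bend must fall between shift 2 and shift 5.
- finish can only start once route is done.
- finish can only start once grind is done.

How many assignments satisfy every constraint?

23

Splitting on bend: it can be shift 2 (3), shift 3 (6), shift 4 (7), shift 5 (7). Listing each branch's schedules as (finish, tap, drill, route, grind, weld) by shift number:
bend=shift 2: (2,3,3,1,1,6) (2,3,4,1,1,6) (2,3,5,1,1,6) — 3.
bend=shift 3: (2,2,3,1,1,6) (2,2,4,1,1,6) (2,2,5,1,1,6) (2,3,2,1,1,6) (2,3,4,1,1,6) (2,3,5,1,1,6) — 6.
bend=shift 4: (2,2,3,1,1,6) (2,2,4,1,1,6) (2,2,5,1,1,6) (2,3,2,1,1,6) (2,3,3,1,1,6) (2,3,4,1,1,6) (2,3,5,1,1,6) — 7.
bend=shift 5: (2,2,3,1,1,6) (2,2,4,1,1,6) (2,2,5,1,1,6) (2,3,2,1,1,6) (2,3,3,1,1,6) (2,3,4,1,1,6) (2,3,5,1,1,6) — 7.
Summing: 3 + 6 + 7 + 7 = 23.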